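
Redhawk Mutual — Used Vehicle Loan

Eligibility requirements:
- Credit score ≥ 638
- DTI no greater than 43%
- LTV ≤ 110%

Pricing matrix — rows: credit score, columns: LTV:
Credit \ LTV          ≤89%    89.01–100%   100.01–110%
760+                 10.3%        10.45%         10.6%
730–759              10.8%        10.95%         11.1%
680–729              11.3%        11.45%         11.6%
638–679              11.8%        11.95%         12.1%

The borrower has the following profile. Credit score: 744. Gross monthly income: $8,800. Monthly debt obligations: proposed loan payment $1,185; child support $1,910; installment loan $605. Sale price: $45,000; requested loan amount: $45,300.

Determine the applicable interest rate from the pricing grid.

Credit score 744 ≥ 638; Total monthly debts = (1,185 + 1,910 + 605) = 3,700. DTI: 3,700 ÷ 8,800 = 42%, within the 43% cap
LTV: 45,300 ÷ 45,000 = 100.7%, within 110% cap
Score 744 is in the 730–759 band; LTV 100.7% is in the 100.01–110% band → 11.1%.

11.1%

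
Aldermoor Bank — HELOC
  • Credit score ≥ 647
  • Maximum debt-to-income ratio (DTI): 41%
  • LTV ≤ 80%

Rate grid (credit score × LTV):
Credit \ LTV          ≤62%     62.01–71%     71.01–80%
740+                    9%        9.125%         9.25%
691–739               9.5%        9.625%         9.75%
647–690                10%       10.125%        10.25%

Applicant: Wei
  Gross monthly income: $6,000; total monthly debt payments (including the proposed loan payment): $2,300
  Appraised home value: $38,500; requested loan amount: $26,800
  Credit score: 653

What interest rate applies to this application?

10.125%

Credit score 653 ≥ 647; Debt-to-income = 2,300/6,000 = 38.3% — meets 41% limit
LTV: 26,800 ÷ 38,500 = 69.6%, within 80% cap
Row: 653 falls in 647–690. Column: 69.6% falls in 62.01–71%. Rate = 10.125%.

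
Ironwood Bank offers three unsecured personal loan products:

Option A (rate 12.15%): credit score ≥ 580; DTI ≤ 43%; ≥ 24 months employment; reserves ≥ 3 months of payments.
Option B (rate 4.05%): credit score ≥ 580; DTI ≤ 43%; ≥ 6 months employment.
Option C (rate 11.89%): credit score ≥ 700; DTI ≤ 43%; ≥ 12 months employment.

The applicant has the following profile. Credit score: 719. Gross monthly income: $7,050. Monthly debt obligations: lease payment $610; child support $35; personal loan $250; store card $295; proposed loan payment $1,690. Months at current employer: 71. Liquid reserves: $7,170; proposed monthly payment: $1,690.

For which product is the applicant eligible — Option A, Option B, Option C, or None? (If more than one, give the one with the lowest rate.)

Option B

Total debts = (610 + 35 + 250 + 295 + 1,690) = 2,880; DTI = 2,880/7,050 = 40.9%.
Reserves = 7,170/1,690 = 4.2 months.
Option A: score 719 ≥ 580; DTI 40.9% ≤ 43%; employment 71 ≥ 24 mo; reserves 4.2 ≥ 3 mo → qualifies.
Option B: score 719 ≥ 580; DTI 40.9% ≤ 43%; employment 71 ≥ 6 mo → qualifies.
Option C: score 719 ≥ 700; DTI 40.9% ≤ 43%; employment 71 ≥ 12 mo → qualifies.
Qualifying: Option A, Option B, Option C. Lowest rate is 4.05% → Option B.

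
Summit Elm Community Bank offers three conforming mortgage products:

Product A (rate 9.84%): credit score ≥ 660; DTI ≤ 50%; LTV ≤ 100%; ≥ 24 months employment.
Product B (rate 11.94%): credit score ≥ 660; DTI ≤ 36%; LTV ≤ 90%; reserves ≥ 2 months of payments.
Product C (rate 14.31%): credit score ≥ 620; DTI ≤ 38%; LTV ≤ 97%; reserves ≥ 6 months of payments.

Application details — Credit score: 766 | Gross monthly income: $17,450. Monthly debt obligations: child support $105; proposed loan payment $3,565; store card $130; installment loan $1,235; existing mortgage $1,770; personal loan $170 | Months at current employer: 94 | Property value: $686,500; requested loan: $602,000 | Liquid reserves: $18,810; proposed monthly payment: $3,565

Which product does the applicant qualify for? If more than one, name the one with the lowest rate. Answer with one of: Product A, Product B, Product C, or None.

Total debts = (105 + 3,565 + 130 + 1,235 + 1,770 + 170) = 6,975; DTI = 6,975/17,450 = 40%.
LTV = 602,000/686,500 = 87.7%.
Reserves = 18,810/3,565 = 5.3 months.
Product A: score 766 ≥ 660; DTI 40% ≤ 50%; LTV 87.7% ≤ 100%; employment 94 ≥ 24 mo → qualifies.
Product B: score 766 ≥ 660; DTI 40% > 36%; LTV 87.7% ≤ 90%; reserves 5.3 ≥ 2 mo → does not qualify.
Product C: score 766 ≥ 620; DTI 40% > 38%; LTV 87.7% ≤ 97%; reserves 5.3 < 6 mo → does not qualify.

Product A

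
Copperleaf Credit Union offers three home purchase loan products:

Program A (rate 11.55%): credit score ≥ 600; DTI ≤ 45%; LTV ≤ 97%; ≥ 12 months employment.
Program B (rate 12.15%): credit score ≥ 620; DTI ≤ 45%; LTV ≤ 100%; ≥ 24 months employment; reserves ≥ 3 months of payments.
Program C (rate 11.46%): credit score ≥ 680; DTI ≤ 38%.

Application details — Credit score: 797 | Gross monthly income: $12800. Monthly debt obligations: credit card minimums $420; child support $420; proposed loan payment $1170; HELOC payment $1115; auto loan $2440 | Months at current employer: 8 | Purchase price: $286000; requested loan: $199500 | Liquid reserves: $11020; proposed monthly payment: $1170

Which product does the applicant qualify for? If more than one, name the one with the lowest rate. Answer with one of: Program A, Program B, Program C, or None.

None

Total debts = (420 + 420 + 1,170 + 1,115 + 2,440) = 5,565; DTI = 5,565/12,800 = 43.5%.
LTV = 199,500/286,000 = 69.8%.
Reserves = 11,020/1,170 = 9.4 months.
Program A: score 797 ≥ 600; DTI 43.5% ≤ 45%; LTV 69.8% ≤ 97%; employment 8 < 12 mo → does not qualify.
Program B: score 797 ≥ 620; DTI 43.5% ≤ 45%; LTV 69.8% ≤ 100%; employment 8 < 24 mo; reserves 9.4 ≥ 3 mo → does not qualify.
Program C: score 797 ≥ 680; DTI 43.5% > 38% → does not qualify.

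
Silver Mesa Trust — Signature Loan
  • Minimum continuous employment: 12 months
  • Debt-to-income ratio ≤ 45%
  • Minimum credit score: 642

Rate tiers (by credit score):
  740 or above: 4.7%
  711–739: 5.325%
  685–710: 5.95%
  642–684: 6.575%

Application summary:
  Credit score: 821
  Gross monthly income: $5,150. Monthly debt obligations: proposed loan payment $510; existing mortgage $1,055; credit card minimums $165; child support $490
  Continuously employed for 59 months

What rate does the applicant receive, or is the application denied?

Credit score 821 ≥ 642 (meets minimum)
Total monthly debts = (510 + 1,055 + 165 + 490) = 2,220. DTI = 2,220/5,150 = 43.1% ≤ 45%
Employment 59 ≥ 12 months
All requirements met. Score 821 falls in the 740 or above tier → 4.7%.

Approved at 4.7%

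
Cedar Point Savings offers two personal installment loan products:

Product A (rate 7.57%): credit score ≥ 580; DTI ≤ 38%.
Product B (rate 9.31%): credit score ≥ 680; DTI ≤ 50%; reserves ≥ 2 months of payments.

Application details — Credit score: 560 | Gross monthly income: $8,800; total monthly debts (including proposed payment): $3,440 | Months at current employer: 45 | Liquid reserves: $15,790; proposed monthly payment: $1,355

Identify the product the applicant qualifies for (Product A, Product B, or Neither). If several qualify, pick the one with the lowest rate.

Neither

DTI = 3,440/8,800 = 39.1%.
Reserves = 15,790/1,355 = 11.7 months.
Product A: score 560 < 580; DTI 39.1% > 38% → does not qualify.
Product B: score 560 < 680; DTI 39.1% ≤ 50%; reserves 11.7 ≥ 2 mo → does not qualify.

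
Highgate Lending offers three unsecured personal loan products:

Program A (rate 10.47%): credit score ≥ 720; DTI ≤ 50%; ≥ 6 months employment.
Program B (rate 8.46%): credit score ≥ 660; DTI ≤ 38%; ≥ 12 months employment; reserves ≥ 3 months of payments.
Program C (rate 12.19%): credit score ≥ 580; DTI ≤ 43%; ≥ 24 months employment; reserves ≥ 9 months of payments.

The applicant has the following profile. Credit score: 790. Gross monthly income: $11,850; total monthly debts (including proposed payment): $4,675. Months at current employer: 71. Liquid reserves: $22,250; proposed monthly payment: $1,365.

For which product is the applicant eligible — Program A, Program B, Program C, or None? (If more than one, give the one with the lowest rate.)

DTI = 4,675/11,850 = 39.5%.
Reserves = 22,250/1,365 = 16.3 months.
Program A: score 790 ≥ 720; DTI 39.5% ≤ 50%; employment 71 ≥ 6 mo → qualifies.
Program B: score 790 ≥ 660; DTI 39.5% > 38%; employment 71 ≥ 12 mo; reserves 16.3 ≥ 3 mo → does not qualify.
Program C: score 790 ≥ 580; DTI 39.5% ≤ 43%; employment 71 ≥ 24 mo; reserves 16.3 ≥ 9 mo → qualifies.
Qualifying: Program A, Program C. Lowest rate is 10.47% → Program A.

Program A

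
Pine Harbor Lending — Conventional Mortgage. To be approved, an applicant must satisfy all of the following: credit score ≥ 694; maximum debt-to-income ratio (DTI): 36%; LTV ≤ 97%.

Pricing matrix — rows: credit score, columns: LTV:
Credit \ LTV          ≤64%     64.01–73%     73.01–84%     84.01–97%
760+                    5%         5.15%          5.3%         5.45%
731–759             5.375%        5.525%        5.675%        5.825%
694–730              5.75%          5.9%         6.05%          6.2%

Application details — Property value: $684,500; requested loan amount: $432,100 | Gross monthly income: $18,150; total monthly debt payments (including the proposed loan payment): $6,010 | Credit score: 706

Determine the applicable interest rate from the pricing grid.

Credit score 706 ≥ 694; DTI = 6,010/18,150 = 33.1% ≤ 36%
LTV: 432,100 ÷ 684,500 = 63.1%, within 97% cap
Credit 706 → row 694–730; LTV 63.1% → column ≤64%. Grid cell → 5.75%.

5.75%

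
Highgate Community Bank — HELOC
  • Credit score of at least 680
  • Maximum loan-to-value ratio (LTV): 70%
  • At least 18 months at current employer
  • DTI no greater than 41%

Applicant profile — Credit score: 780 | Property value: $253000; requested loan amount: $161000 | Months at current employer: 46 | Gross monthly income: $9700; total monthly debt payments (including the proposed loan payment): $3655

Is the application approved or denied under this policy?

Approved

Credit score 780 ≥ 680 (meets)
LTV: 161,000 ÷ 253,000 = 63.6%, within 70% cap
Employment 46 ≥ 18 months
DTI = 3,655/9,700 = 37.7% ≤ 41%
All criteria satisfied.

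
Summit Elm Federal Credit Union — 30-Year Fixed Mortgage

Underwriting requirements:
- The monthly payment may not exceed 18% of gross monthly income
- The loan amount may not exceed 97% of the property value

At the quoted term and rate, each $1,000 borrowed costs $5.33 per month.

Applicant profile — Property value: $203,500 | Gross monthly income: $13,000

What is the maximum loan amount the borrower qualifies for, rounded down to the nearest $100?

$197,300

Payment cap: 18% × $13,000 = $2,340/month.
At $5.33 per $1,000, that supports 2,340/5.33 × 1,000 ≈ $439,024 → $439,000.
LTV cap: 97% × $203,500 = $197,395 → $197,300.
Binding constraint: loan-to-value.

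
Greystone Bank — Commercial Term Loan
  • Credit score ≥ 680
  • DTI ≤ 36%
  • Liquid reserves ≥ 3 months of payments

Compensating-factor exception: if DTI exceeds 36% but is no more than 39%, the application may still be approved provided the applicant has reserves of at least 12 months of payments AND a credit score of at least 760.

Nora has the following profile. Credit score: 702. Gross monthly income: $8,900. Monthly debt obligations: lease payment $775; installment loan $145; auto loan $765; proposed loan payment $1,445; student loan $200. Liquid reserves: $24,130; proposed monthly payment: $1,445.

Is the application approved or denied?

Credit score 702 ≥ 680 (meets base)
Total debts = (775 + 145 + 765 + 1,445 + 200) = 3,330. DTI: 3,330 ÷ 8,900 = 37.4%, over the 36% base limit.
Reserves: 24,130 ÷ 1,445 = 16.7 months (meets 3-month minimum)
37.4% falls in the override range (36%–39%), so the compensating-factor test applies.
Override check — reserves: 16.7 mo (ok); score: 702 (below 760).
Compensating-factor requirement not fully met.

Denied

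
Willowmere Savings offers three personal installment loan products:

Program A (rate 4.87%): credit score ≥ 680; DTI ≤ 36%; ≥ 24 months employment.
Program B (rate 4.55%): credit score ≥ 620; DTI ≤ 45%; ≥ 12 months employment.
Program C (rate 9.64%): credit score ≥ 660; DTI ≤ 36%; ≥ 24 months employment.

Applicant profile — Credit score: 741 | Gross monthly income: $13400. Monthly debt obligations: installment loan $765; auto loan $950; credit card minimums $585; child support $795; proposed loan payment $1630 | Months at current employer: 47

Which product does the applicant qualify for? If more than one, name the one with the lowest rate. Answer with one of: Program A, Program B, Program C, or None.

Total debts = (765 + 950 + 585 + 795 + 1,630) = 4,725; DTI = 4,725/13,400 = 35.3%.
Program A: score 741 ≥ 680; DTI 35.3% ≤ 36%; employment 47 ≥ 24 mo → qualifies.
Program B: score 741 ≥ 620; DTI 35.3% ≤ 45%; employment 47 ≥ 12 mo → qualifies.
Program C: score 741 ≥ 660; DTI 35.3% ≤ 36%; employment 47 ≥ 24 mo → qualifies.
Qualifying: Program A, Program B, Program C. Lowest rate is 4.55% → Program B.

Program B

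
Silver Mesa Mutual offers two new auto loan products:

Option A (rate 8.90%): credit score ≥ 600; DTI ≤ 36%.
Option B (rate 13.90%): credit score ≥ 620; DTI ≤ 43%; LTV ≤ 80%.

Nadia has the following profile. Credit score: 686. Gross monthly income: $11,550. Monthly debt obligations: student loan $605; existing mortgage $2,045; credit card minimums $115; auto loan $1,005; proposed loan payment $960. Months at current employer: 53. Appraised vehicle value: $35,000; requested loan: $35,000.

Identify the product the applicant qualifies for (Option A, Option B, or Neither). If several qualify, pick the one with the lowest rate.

Neither

Total debts = (605 + 2,045 + 115 + 1,005 + 960) = 4,730; DTI = 4,730/11,550 = 41%.
LTV = 35,000/35,000 = 100%.
Option A: score 686 ≥ 600; DTI 41% > 36% → does not qualify.
Option B: score 686 ≥ 620; DTI 41% ≤ 43%; LTV 100% > 80% → does not qualify.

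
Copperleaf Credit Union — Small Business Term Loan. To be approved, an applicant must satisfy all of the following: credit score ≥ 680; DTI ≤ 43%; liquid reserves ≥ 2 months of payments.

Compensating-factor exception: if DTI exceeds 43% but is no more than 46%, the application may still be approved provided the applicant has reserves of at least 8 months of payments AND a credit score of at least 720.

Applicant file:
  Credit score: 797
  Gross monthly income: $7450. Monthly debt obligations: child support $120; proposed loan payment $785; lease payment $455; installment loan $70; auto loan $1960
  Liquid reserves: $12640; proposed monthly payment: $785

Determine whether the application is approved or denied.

Credit score 797 ≥ 680 (meets base)
Total debts = (120 + 785 + 455 + 70 + 1,960) = 3,390. DTI: 3,390 ÷ 7,450 = 45.5%, over the 43% base limit.
Reserves: 12,640 ÷ 785 = 16.1 months (meets 2-month minimum)
45.5% falls in the override range (43%–46%), so the compensating-factor test applies.
Reserves 16.1 ≥ 8 months; credit score 797 ≥ 720.
Both override conditions satisfied; DTI exception granted.

Approved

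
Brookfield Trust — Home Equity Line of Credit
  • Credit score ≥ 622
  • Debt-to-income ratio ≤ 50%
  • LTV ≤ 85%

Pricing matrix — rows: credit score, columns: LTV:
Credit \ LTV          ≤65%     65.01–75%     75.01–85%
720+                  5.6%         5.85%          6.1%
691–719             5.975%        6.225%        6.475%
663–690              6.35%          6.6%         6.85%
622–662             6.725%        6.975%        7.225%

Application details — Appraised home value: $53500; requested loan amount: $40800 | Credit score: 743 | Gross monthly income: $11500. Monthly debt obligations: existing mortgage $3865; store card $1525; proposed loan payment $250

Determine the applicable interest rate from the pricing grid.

6.1%

Credit score 743 ≥ 622; Total monthly debts = (3,865 + 1,525 + 250) = 5,640. Debt-to-income = 5,640/11,500 = 49% — meets 50% limit
LTV = 40,800/53,500 = 76.3% ≤ 85%
Credit 743 → row 720+; LTV 76.3% → column 75.01–85%. Grid cell → 6.1%.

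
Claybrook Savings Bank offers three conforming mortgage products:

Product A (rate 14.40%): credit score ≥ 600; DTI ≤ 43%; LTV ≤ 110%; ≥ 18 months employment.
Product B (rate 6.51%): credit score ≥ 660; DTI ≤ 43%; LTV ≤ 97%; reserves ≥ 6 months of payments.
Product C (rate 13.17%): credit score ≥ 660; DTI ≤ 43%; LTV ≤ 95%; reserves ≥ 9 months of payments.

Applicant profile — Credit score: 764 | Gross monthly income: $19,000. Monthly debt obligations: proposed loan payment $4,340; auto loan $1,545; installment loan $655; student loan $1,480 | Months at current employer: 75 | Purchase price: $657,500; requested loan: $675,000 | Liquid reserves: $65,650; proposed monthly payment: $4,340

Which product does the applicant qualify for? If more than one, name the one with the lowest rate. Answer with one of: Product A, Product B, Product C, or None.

Total debts = (4,340 + 1,545 + 655 + 1,480) = 8,020; DTI = 8,020/19,000 = 42.2%.
LTV = 675,000/657,500 = 102.7%.
Reserves = 65,650/4,340 = 15.1 months.
Product A: score 764 ≥ 600; DTI 42.2% ≤ 43%; LTV 102.7% ≤ 110%; employment 75 ≥ 18 mo → qualifies.
Product B: score 764 ≥ 660; DTI 42.2% ≤ 43%; LTV 102.7% > 97%; reserves 15.1 ≥ 6 mo → does not qualify.
Product C: score 764 ≥ 660; DTI 42.2% ≤ 43%; LTV 102.7% > 95%; reserves 15.1 ≥ 9 mo → does not qualify.

Product A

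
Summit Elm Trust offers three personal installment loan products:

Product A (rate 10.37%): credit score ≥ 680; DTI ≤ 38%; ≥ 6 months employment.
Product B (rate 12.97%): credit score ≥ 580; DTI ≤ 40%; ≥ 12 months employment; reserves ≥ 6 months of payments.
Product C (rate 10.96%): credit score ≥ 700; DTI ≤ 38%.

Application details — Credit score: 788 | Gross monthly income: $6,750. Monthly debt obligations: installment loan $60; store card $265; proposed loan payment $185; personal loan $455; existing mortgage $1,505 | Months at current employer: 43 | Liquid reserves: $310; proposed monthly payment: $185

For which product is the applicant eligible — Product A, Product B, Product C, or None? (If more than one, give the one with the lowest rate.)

Product A

Total debts = (60 + 265 + 185 + 455 + 1,505) = 2,470; DTI = 2,470/6,750 = 36.6%.
Reserves = 310/185 = 1.7 months.
Product A: score 788 ≥ 680; DTI 36.6% ≤ 38%; employment 43 ≥ 6 mo → qualifies.
Product B: score 788 ≥ 580; DTI 36.6% ≤ 40%; employment 43 ≥ 12 mo; reserves 1.7 < 6 mo → does not qualify.
Product C: score 788 ≥ 700; DTI 36.6% ≤ 38% → qualifies.
Qualifying: Product A, Product C. Lowest rate is 10.37% → Product A.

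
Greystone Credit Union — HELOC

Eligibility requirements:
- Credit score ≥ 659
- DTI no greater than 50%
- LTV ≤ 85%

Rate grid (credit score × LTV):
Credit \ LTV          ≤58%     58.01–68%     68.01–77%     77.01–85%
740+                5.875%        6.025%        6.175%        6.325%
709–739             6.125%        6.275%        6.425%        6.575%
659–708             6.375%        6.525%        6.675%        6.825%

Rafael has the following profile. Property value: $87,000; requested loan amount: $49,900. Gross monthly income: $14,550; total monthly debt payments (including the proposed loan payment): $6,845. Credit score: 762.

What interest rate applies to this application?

5.875%

Credit score 762 ≥ 659; DTI = 6,845/14,550 = 47% ≤ 50%
Loan-to-value = 49,900/87,000 = 57.4% — pass (85% max)
Score 762 is in the 740+ band; LTV 57.4% is in the ≤58% band → 5.875%.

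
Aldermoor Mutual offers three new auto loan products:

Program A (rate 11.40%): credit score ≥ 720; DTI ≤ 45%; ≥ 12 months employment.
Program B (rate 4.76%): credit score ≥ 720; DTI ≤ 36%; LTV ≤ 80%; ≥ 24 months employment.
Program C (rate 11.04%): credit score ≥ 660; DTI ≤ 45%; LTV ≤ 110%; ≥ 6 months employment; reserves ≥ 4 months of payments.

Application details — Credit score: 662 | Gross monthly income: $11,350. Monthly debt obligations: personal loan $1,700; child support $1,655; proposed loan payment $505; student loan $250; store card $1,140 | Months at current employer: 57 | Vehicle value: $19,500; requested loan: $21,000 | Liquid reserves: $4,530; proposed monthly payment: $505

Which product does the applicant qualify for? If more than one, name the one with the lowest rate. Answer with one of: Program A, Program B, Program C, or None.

None

Total debts = (1,700 + 1,655 + 505 + 250 + 1,140) = 5,250; DTI = 5,250/11,350 = 46.3%.
LTV = 21,000/19,500 = 107.7%.
Reserves = 4,530/505 = 9.0 months.
Program A: score 662 < 720; DTI 46.3% > 45%; employment 57 ≥ 12 mo → does not qualify.
Program B: score 662 < 720; DTI 46.3% > 36%; LTV 107.7% > 80%; employment 57 ≥ 24 mo → does not qualify.
Program C: score 662 ≥ 660; DTI 46.3% > 45%; LTV 107.7% ≤ 110%; employment 57 ≥ 6 mo; reserves 9.0 ≥ 4 mo → does not qualify.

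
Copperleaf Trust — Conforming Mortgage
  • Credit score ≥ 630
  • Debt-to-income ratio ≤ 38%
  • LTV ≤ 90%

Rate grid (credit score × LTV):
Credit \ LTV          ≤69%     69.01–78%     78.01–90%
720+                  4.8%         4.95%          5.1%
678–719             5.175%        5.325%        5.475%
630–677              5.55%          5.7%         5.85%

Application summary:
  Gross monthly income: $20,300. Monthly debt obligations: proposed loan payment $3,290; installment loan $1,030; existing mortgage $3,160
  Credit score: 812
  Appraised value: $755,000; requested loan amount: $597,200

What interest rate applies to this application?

5.1%

Credit score 812 ≥ 630; Total monthly debts = (3,290 + 1,030 + 3,160) = 7,480. DTI: 7,480 ÷ 20,300 = 36.8%, within the 38% cap
Loan-to-value = 597,200/755,000 = 79.1% — pass (90% max)
Credit 812 → row 720+; LTV 79.1% → column 78.01–90%. Grid cell → 5.1%.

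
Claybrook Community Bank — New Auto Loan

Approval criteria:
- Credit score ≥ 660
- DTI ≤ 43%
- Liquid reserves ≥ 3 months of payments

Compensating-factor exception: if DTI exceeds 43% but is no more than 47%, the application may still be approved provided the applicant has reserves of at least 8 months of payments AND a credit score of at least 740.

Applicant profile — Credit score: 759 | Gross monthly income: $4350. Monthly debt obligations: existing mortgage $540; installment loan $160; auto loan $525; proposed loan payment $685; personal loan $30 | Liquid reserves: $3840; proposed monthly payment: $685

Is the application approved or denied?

Credit score 759 ≥ 660 (meets base)
Total debts = (540 + 160 + 525 + 685 + 30) = 1,940. DTI: 1,940 ÷ 4,350 = 44.6%, over the 43% base limit.
Reserves: 3,840 ÷ 685 = 5.6 months (meets 3-month minimum)
44.6% falls in the override range (43%–47%), so the compensating-factor test applies.
Reserves 5.6 < 8 months; credit score 759 ≥ 740.
Compensating-factor requirement not fully met.

Denied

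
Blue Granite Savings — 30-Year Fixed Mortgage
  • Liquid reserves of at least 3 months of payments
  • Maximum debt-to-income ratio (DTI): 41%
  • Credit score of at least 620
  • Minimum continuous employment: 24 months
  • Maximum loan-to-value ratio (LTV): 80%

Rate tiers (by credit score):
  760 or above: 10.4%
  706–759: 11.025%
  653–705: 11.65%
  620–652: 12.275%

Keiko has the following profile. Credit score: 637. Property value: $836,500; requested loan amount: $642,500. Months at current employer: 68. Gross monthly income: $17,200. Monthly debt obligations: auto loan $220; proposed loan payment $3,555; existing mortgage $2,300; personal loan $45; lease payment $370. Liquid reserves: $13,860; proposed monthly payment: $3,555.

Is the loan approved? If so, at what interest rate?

Approved at 12.275%

Credit score 637 ≥ 620 (meets minimum)
Liquid reserves cover 13,860/3,555 = 3.9 months — ≥ 3 required
Loan-to-value = 642,500/836,500 = 76.8% — pass (80% max)
Total monthly debts = (220 + 3,555 + 2,300 + 45 + 370) = 6,490. DTI: 6,490 ÷ 17,200 = 37.7%, within the 41% cap
Employment 68 ≥ 24 months
All requirements met. Score 637 falls in the 620–652 tier → 12.275%.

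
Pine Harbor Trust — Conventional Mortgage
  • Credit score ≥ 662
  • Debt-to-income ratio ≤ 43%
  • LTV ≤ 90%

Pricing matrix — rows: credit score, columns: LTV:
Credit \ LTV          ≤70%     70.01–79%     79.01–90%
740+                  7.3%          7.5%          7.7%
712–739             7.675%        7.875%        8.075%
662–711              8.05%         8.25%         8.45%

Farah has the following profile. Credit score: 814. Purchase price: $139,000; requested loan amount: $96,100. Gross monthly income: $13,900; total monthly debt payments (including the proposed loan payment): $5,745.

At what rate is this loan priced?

7.3%

Credit score 814 ≥ 662; DTI: 5,745 ÷ 13,900 = 41.3%, within the 43% cap
Loan-to-value = 96,100/139,000 = 69.1% — pass (90% max)
Row: 814 falls in 740+. Column: 69.1% falls in ≤70%. Rate = 7.3%.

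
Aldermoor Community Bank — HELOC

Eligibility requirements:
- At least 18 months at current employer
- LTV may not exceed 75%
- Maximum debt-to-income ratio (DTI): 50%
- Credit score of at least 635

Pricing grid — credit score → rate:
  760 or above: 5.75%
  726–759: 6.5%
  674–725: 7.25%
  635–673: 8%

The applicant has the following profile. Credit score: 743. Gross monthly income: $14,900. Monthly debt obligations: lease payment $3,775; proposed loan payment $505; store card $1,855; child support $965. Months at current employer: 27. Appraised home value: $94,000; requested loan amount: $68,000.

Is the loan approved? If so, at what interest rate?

Approved at 6.5%

Credit score 743 ≥ 635 (meets minimum)
Total monthly debts = (3,775 + 505 + 1,855 + 965) = 7,100. Debt-to-income = 7,100/14,900 = 47.7% — meets 50% limit
Loan-to-value = 68,000/94,000 = 72.3% — pass (75% max)
Employment 27 ≥ 18 months
All requirements met. Score 743 falls in the 726–759 tier → 6.5%.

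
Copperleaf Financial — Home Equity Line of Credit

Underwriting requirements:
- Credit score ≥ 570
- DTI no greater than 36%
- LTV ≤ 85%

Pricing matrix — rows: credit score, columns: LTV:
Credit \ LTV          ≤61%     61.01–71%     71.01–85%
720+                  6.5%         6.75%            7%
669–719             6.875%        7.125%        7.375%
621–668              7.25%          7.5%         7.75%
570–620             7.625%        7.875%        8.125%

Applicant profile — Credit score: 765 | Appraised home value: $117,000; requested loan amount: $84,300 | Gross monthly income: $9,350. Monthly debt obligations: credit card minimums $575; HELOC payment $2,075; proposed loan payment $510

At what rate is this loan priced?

Credit score 765 ≥ 570; Total monthly debts = (575 + 2,075 + 510) = 3,160. DTI: 3,160 ÷ 9,350 = 33.8%, within the 36% cap
Loan-to-value = 84,300/117,000 = 72.1% — pass (85% max)
Credit 765 → row 720+; LTV 72.1% → column 71.01–85%. Grid cell → 7%.

7%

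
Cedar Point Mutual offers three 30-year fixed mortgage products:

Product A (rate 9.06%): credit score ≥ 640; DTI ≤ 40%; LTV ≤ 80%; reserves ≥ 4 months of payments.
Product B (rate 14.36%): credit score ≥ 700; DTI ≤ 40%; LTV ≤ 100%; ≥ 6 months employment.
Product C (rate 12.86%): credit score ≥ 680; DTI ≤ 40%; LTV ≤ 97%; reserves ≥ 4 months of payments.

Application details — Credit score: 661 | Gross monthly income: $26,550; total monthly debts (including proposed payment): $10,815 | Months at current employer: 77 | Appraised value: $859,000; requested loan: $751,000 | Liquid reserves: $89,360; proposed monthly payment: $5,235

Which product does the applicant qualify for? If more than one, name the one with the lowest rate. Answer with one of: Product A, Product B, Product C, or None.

DTI = 10,815/26,550 = 40.7%.
LTV = 751,000/859,000 = 87.4%.
Reserves = 89,360/5,235 = 17.1 months.
Product A: score 661 ≥ 640; DTI 40.7% > 40%; LTV 87.4% > 80%; reserves 17.1 ≥ 4 mo → does not qualify.
Product B: score 661 < 700; DTI 40.7% > 40%; LTV 87.4% ≤ 100%; employment 77 ≥ 6 mo → does not qualify.
Product C: score 661 < 680; DTI 40.7% > 40%; LTV 87.4% ≤ 97%; reserves 17.1 ≥ 4 mo → does not qualify.

None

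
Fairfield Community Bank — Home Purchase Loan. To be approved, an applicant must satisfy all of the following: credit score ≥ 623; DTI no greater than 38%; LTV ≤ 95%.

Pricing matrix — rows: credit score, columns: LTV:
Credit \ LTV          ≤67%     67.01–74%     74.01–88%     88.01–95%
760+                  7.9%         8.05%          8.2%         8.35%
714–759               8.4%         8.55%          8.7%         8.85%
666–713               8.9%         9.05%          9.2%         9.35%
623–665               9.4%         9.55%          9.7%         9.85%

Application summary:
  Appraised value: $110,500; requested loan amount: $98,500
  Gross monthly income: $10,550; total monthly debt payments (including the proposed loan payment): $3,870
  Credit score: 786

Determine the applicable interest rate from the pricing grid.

8.35%

Credit score 786 ≥ 623; DTI: 3,870 ÷ 10,550 = 36.7%, within the 38% cap
LTV: 98,500 ÷ 110,500 = 89.1%, within 95% cap
Row: 786 falls in 760+. Column: 89.1% falls in 88.01–95%. Rate = 8.35%.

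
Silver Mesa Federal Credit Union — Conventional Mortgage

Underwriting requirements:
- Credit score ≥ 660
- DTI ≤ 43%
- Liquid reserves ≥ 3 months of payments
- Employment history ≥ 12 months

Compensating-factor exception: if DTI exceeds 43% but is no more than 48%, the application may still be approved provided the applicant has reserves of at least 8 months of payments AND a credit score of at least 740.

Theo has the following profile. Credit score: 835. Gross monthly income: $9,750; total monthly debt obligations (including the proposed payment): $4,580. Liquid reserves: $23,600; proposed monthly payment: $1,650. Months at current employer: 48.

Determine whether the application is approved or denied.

Credit score 835 ≥ 660 (meets base)
DTI: 4,580 ÷ 9,750 = 47%, over the 43% base limit.
Reserves = 23,600/1,650 = 14.3 months ≥ 3
Employment 48 ≥ 12 months
47% falls in the override range (43%–48%), so the compensating-factor test applies.
Override check — reserves: 14.3 mo (ok); score: 835 (ok).
Both override conditions satisfied; DTI exception granted.

Approved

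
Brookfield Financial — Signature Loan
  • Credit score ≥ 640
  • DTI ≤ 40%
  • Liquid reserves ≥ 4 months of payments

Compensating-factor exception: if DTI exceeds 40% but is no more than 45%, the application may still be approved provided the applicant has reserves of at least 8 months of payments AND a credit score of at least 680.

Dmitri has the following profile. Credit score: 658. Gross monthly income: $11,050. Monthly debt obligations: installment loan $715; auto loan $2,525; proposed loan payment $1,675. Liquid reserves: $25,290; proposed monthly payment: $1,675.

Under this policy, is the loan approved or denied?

Denied

Credit score 658 ≥ 640 (meets base)
Total debts = (715 + 2,525 + 1,675) = 4,915. DTI = 4,915/11,050 = 44.5% > 40% — standard DTI limit exceeded.
Liquid reserves cover 25,290/1,675 = 15.1 months — ≥ 4 required
44.5% falls in the override range (40%–45%), so the compensating-factor test applies.
Override check — reserves: 15.1 mo (ok); score: 658 (below 680).
Compensating-factor requirement not fully met.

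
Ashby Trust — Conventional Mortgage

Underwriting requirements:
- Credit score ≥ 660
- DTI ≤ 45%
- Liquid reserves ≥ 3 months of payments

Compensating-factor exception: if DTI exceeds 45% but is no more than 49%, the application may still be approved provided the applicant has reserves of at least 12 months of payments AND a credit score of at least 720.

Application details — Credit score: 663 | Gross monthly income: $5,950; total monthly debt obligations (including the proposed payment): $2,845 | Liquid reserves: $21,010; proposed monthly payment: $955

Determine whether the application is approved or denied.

Denied

Credit score 663 ≥ 660 (meets base)
DTI: 2,845 ÷ 5,950 = 47.8%, over the 45% base limit.
Reserves: 21,010 ÷ 955 = 22.0 months (meets 3-month minimum)
47.8% falls in the override range (45%–49%), so the compensating-factor test applies.
Reserves 22.0 ≥ 12 months; credit score 663 < 720.
Override conditions not both satisfied; exception does not apply.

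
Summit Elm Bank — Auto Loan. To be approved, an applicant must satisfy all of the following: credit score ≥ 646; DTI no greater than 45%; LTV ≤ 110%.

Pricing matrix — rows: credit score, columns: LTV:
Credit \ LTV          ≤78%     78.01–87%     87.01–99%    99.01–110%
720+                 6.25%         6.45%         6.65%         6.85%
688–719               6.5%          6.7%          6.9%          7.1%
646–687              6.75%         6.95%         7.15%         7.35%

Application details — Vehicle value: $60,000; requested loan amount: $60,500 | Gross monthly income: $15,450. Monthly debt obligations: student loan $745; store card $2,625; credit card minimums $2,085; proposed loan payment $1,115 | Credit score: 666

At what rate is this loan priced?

7.35%

Credit score 666 ≥ 646; Total monthly debts = (745 + 2,625 + 2,085 + 1,115) = 6,570. DTI: 6,570 ÷ 15,450 = 42.5%, within the 45% cap
Loan-to-value = 60,500/60,000 = 100.8% — pass (110% max)
Row: 666 falls in 646–687. Column: 100.8% falls in 99.01–110%. Rate = 7.35%.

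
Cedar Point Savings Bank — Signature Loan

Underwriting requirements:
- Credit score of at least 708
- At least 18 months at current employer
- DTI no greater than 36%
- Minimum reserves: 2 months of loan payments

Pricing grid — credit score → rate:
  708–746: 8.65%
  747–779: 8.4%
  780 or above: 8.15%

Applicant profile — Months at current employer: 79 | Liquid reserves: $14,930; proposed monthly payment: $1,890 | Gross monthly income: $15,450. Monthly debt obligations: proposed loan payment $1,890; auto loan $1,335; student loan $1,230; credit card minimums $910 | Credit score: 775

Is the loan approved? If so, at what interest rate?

Credit score 775 ≥ 708 (meets minimum)
Total monthly debts = (1,890 + 1,335 + 1,230 + 910) = 5,365. Debt-to-income = 5,365/15,450 = 34.7% — meets 36% limit
Employment 79 ≥ 18 months
Liquid reserves cover 14,930/1,890 = 7.9 months — ≥ 2 required
All requirements met. Score 775 falls in the 747–779 tier → 8.4%.

Approved at 8.4%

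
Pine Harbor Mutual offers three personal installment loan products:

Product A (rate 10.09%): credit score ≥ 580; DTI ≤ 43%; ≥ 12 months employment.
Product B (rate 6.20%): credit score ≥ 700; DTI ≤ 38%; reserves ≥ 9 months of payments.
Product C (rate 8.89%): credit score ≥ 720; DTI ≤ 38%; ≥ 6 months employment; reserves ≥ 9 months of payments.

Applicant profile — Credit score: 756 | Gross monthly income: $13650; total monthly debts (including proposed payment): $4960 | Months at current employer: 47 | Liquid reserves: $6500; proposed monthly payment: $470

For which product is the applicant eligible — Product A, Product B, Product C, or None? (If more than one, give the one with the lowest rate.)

Product B

DTI = 4,960/13,650 = 36.3%.
Reserves = 6,500/470 = 13.8 months.
Product A: score 756 ≥ 580; DTI 36.3% ≤ 43%; employment 47 ≥ 12 mo → qualifies.
Product B: score 756 ≥ 700; DTI 36.3% ≤ 38%; reserves 13.8 ≥ 9 mo → qualifies.
Product C: score 756 ≥ 720; DTI 36.3% ≤ 38%; employment 47 ≥ 6 mo; reserves 13.8 ≥ 9 mo → qualifies.
Qualifying: Product A, Product B, Product C. Lowest rate is 6.20% → Product B.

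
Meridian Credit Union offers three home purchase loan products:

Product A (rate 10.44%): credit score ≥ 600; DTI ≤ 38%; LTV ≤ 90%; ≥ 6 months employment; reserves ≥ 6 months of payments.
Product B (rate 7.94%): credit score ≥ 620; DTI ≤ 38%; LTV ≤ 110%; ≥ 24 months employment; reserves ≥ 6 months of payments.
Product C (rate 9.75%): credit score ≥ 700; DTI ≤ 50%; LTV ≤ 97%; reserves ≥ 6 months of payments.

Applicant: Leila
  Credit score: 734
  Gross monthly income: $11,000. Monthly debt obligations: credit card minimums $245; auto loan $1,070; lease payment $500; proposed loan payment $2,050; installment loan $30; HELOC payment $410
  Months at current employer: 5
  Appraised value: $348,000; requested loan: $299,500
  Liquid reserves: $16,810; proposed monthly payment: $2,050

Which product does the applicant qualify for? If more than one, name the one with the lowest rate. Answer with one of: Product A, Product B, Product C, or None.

Total debts = (245 + 1,070 + 500 + 2,050 + 30 + 410) = 4,305; DTI = 4,305/11,000 = 39.1%.
LTV = 299,500/348,000 = 86.1%.
Reserves = 16,810/2,050 = 8.2 months.
Product A: score 734 ≥ 600; DTI 39.1% > 38%; LTV 86.1% ≤ 90%; employment 5 < 6 mo; reserves 8.2 ≥ 6 mo → does not qualify.
Product B: score 734 ≥ 620; DTI 39.1% > 38%; LTV 86.1% ≤ 110%; employment 5 < 24 mo; reserves 8.2 ≥ 6 mo → does not qualify.
Product C: score 734 ≥ 700; DTI 39.1% ≤ 50%; LTV 86.1% ≤ 97%; reserves 8.2 ≥ 6 mo → qualifies.

Product C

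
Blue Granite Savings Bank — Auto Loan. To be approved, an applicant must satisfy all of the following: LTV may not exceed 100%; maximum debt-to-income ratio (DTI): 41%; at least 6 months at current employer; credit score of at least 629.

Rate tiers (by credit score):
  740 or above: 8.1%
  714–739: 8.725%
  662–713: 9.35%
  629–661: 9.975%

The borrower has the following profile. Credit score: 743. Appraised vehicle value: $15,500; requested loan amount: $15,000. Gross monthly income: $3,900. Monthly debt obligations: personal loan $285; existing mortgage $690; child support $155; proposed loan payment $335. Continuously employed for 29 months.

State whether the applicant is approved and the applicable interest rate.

Approved at 8.1%

Credit score 743 ≥ 629 (meets minimum)
Employment 29 ≥ 6 months
LTV: 15,000 ÷ 15,500 = 96.8%, within 100% cap
Total monthly debts = (285 + 690 + 155 + 335) = 1,465. DTI = 1,465/3,900 = 37.6% ≤ 41%
All requirements met. Score 743 falls in the 740 or above tier → 8.1%.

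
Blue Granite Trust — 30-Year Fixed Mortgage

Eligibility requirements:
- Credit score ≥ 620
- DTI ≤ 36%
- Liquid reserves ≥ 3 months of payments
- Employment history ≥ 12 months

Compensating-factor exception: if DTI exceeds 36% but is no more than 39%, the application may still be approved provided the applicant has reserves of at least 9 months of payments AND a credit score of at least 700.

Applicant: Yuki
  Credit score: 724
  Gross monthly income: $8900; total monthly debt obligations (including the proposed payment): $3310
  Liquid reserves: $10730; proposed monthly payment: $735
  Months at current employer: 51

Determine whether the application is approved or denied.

Credit score 724 ≥ 620 (meets base)
DTI: 3,310 ÷ 8,900 = 37.2%, over the 36% base limit.
Reserves: 10,730 ÷ 735 = 14.6 months (meets 3-month minimum)
Employment 51 ≥ 12 months
DTI 37.2% is within the 36%–39% exception band; checking compensating factors.
Reserves 14.6 ≥ 9 months; credit score 724 ≥ 700.
Both compensating conditions met → exception applies.

Approved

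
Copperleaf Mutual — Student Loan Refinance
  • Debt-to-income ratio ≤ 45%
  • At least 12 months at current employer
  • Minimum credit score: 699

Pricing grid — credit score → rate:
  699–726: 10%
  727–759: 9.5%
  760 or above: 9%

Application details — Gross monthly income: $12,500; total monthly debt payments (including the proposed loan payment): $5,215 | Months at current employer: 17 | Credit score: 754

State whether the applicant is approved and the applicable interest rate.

Approved at 9.5%

Credit score 754 ≥ 699 (meets minimum)
DTI: 5,215 ÷ 12,500 = 41.7%, within the 45% cap
Employment 17 ≥ 12 months
All requirements met. Score 754 falls in the 727–759 tier → 9.5%.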